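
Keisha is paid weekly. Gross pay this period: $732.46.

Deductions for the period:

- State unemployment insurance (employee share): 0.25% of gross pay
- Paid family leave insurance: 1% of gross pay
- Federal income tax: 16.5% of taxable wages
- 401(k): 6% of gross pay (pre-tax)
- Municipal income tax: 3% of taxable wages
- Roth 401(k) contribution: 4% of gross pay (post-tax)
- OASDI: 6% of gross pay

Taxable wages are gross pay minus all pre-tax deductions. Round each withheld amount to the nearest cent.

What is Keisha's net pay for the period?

$471.85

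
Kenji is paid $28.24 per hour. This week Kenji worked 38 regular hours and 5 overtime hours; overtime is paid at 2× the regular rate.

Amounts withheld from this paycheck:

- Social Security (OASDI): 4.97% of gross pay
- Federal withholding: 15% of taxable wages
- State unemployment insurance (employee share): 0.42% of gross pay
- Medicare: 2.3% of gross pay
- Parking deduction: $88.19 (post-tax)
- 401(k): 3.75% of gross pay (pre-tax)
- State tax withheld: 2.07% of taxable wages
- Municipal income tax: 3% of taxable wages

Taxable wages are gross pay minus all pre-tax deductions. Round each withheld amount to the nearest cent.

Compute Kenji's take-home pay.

Regular pay: 38 × $28.24 = $1073.12
Overtime pay: 5 × $28.24 × 2 = $282.40
Gross pay = $1073.12 + $282.40 = $1355.52
401(k): $1355.52 × 0.0375 = $50.83
Taxable wages = $1355.52 − $50.83 = $1304.69
Federal withholding: $1304.69 × 0.15 = $195.70
Municipal income tax: $1304.69 × 0.03 = $39.14
State tax withheld: $1304.69 × 0.0207 = $27.01
State unemployment insurance (employee share): $1355.52 × 0.0042 = $5.69
Social Security (OASDI): $1355.52 × 0.0497 = $67.37
Medicare: $1355.52 × 0.023 = $31.18
Parking deduction: $88.19
Total deductions = $50.83 + $195.70 + $39.14 + $27.01 + $5.69 + $67.37 + $31.18 + $88.19 = $505.11
Net pay = $1355.52 − $505.11 = $850.41

$850.41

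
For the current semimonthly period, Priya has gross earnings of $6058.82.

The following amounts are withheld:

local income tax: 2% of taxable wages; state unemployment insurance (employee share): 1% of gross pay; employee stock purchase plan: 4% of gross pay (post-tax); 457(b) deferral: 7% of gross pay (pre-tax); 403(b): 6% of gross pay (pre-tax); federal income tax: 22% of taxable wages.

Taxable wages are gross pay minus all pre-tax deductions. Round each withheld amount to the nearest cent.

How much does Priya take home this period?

457(b) deferral: $6058.82 × 0.07 = $424.12
403(b): $6058.82 × 0.06 = $363.53
Pre-tax total = $424.12 + $363.53 = $787.65
Taxable wages = $6058.82 − $787.65 = $5271.17
Local income tax: $5271.17 × 0.02 = $105.42
Federal income tax: $5271.17 × 0.22 = $1159.66
State unemployment insurance (employee share): $6058.82 × 0.01 = $60.59
Employee stock purchase plan: $6058.82 × 0.04 = $242.35
Total deductions = $424.12 + $363.53 + $105.42 + $1159.66 + $60.59 + $242.35 = $2355.67
Net pay = $6058.82 − $2355.67 = $3703.15

$3703.15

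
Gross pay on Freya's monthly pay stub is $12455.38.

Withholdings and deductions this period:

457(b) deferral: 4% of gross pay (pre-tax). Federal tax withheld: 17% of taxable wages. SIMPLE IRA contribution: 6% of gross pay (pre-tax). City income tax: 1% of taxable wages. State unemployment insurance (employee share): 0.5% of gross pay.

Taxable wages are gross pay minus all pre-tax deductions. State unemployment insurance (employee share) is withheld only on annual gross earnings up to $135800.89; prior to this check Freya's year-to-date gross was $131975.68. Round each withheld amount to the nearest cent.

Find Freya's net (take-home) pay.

457(b) deferral: $12455.38 × 0.04 = $498.22
SIMPLE IRA contribution: $12455.38 × 0.06 = $747.32
Pre-tax total = $498.22 + $747.32 = $1245.54
Taxable wages = $12455.38 − $1245.54 = $11209.84
Federal tax withheld: $11209.84 × 0.17 = $1905.67
City income tax: $11209.84 × 0.01 = $112.10
State unemployment insurance (employee share): only $135800.89 − $131975.68 = $3825.21 of this check is subject → $3825.21 × 0.005 = $19.13
Total deductions = $498.22 + $747.32 + $1905.67 + $112.10 + $19.13 = $3282.44
Net pay = $12455.38 − $3282.44 = $9172.94

$9172.94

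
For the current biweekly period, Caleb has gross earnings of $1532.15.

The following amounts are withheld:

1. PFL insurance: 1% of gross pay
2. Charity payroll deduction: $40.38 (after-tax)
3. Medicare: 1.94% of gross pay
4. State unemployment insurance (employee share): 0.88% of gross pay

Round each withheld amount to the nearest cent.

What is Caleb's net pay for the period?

Medicare: $1532.15 × 0.0194 = $29.72
State unemployment insurance (employee share): $1532.15 × 0.0088 = $13.48
PFL insurance: $1532.15 × 0.01 = $15.32
Charity payroll deduction: $40.38
Total deductions = $29.72 + $13.48 + $15.32 + $40.38 = $98.90
Net pay = $1532.15 − $98.90 = $1433.25

$1433.25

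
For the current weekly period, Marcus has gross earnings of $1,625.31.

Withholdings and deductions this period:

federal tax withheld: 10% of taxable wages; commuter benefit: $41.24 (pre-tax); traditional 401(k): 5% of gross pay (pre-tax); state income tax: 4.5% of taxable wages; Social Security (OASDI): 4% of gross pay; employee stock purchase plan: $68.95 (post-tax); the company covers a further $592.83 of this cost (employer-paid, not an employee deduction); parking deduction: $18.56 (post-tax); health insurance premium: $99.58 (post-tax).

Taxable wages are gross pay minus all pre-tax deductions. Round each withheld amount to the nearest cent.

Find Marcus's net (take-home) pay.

$1,032.79

Commuter benefit: $41.24
Traditional 401(k): $1,625.31 × 0.05 = $81.27
Pre-tax total = $41.24 + $81.27 = $122.51
Taxable wages = $1,625.31 − $122.51 = $1,502.80
State income tax: $1,502.80 × 0.045 = $67.63
Federal tax withheld: $1,502.80 × 0.1 = $150.28
Social Security (OASDI): $1,625.31 × 0.04 = $65.01
Employee stock purchase plan: $68.95
Health insurance premium: $99.58
Parking deduction: $18.56
(Employer's $592.83 toward employee stock purchase plan is not withheld from the employee.)
Total deductions = $41.24 + $81.27 + $67.63 + $150.28 + $65.01 + $68.95 + $99.58 + $18.56 = $592.52
Net pay = $1,625.31 − $592.52 = $1,032.79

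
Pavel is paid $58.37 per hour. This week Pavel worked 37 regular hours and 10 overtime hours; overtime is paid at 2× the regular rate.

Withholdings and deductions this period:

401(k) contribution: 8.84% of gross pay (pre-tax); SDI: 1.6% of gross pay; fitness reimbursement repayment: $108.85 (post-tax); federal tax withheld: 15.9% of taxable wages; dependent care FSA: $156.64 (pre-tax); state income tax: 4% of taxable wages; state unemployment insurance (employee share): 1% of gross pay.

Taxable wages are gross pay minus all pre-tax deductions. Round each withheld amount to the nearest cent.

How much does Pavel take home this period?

$2,108.60

Regular pay: 37 × $58.37 = $2,159.69
Overtime pay: 10 × $58.37 × 2 = $1,167.40
Gross pay = $2,159.69 + $1,167.40 = $3,327.09
401(k) contribution: $3,327.09 × 0.0884 = $294.11
Dependent care FSA: $156.64
Pre-tax total = $294.11 + $156.64 = $450.75
Taxable wages = $3,327.09 − $450.75 = $2,876.34
Federal tax withheld: $2,876.34 × 0.159 = $457.34
State income tax: $2,876.34 × 0.04 = $115.05
SDI: $3,327.09 × 0.016 = $53.23
State unemployment insurance (employee share): $3,327.09 × 0.01 = $33.27
Fitness reimbursement repayment: $108.85
Total deductions = $294.11 + $156.64 + $457.34 + $115.05 + $53.23 + $33.27 + $108.85 = $1,218.49
Net pay = $3,327.09 − $1,218.49 = $2,108.60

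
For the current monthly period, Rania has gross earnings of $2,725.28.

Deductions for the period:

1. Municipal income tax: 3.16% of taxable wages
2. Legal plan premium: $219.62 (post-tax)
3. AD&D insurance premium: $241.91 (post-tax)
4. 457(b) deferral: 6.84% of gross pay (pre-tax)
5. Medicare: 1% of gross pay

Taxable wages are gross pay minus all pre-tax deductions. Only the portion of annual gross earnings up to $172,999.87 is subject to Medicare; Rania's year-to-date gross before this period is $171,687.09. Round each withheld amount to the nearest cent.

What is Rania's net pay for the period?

457(b) deferral: $2,725.28 × 0.0684 = $186.41
Taxable wages = $2,725.28 − $186.41 = $2,538.87
Municipal income tax: $2,538.87 × 0.0316 = $80.23
Medicare: only $172,999.87 − $171,687.09 = $1,312.78 of this check is subject → $1,312.78 × 0.01 = $13.13
AD&D insurance premium: $241.91
Legal plan premium: $219.62
Total deductions = $186.41 + $80.23 + $13.13 + $241.91 + $219.62 = $741.30
Net pay = $2,725.28 − $741.30 = $1,983.98

$1,983.98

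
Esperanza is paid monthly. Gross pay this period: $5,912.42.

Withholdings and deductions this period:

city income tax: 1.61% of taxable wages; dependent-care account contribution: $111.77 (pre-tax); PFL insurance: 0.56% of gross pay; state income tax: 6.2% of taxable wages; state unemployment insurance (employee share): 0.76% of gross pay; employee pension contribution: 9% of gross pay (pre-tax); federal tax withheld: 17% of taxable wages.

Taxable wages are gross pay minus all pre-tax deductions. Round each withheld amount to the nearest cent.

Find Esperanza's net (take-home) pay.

$3,883.37

Dependent-care account contribution: $111.77
Employee pension contribution: $5,912.42 × 0.09 = $532.12
Pre-tax total = $111.77 + $532.12 = $643.89
Taxable wages = $5,912.42 − $643.89 = $5,268.53
City income tax: $5,268.53 × 0.0161 = $84.82
Federal tax withheld: $5,268.53 × 0.17 = $895.65
State income tax: $5,268.53 × 0.062 = $326.65
State unemployment insurance (employee share): $5,912.42 × 0.0076 = $44.93
PFL insurance: $5,912.42 × 0.0056 = $33.11
Total deductions = $111.77 + $532.12 + $84.82 + $895.65 + $326.65 + $44.93 + $33.11 = $2,029.05
Net pay = $5,912.42 − $2,029.05 = $3,883.37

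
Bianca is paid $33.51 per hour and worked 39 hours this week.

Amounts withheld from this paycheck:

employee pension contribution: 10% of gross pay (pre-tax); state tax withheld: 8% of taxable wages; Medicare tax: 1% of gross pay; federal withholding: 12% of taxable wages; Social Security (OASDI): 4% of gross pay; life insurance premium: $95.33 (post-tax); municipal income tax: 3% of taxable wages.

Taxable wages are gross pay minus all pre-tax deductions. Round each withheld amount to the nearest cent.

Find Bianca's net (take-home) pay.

Gross pay: 39 × $33.51 = $1,306.89
Employee pension contribution: $1,306.89 × 0.1 = $130.69
Taxable wages = $1,306.89 − $130.69 = $1,176.20
State tax withheld: $1,176.20 × 0.08 = $94.10
Federal withholding: $1,176.20 × 0.12 = $141.14
Municipal income tax: $1,176.20 × 0.03 = $35.29
Medicare tax: $1,306.89 × 0.01 = $13.07
Social Security (OASDI): $1,306.89 × 0.04 = $52.28
Life insurance premium: $95.33
Total deductions = $130.69 + $94.10 + $141.14 + $35.29 + $13.07 + $52.28 + $95.33 = $561.90
Net pay = $1,306.89 − $561.90 = $744.99

$744.99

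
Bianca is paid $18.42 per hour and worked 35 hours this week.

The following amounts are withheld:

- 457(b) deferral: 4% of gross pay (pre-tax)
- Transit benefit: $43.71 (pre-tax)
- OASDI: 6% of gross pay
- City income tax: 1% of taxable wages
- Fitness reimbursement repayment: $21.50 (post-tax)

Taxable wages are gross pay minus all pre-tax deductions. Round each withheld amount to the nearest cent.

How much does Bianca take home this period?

Gross pay: 35 × $18.42 = $644.70
Transit benefit: $43.71
457(b) deferral: $644.70 × 0.04 = $25.79
Pre-tax total = $43.71 + $25.79 = $69.50
Taxable wages = $644.70 − $69.50 = $575.20
City income tax: $575.20 × 0.01 = $5.75
OASDI: $644.70 × 0.06 = $38.68
Fitness reimbursement repayment: $21.50
Total deductions = $43.71 + $25.79 + $5.75 + $38.68 + $21.50 = $135.43
Net pay = $644.70 − $135.43 = $509.27

$509.27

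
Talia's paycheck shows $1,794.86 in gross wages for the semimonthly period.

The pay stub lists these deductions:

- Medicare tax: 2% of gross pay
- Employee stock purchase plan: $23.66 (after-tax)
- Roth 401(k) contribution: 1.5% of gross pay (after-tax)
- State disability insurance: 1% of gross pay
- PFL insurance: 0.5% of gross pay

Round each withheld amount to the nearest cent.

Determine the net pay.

$1,681.46

State disability insurance: $1,794.86 × 0.01 = $17.95
Medicare tax: $1,794.86 × 0.02 = $35.90
PFL insurance: $1,794.86 × 0.005 = $8.97
Employee stock purchase plan: $23.66
Roth 401(k) contribution: $1,794.86 × 0.015 = $26.92
Total deductions = $17.95 + $35.90 + $8.97 + $23.66 + $26.92 = $113.40
Net pay = $1,794.86 − $113.40 = $1,681.46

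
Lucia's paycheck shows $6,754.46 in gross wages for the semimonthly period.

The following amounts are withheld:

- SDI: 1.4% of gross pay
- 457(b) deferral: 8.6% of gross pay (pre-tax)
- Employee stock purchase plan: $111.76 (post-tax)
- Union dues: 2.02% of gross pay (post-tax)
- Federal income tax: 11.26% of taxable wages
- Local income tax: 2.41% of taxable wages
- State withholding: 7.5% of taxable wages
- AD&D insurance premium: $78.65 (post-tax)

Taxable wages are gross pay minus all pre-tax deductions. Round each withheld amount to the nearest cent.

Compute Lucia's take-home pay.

$4,445.22

457(b) deferral: $6,754.46 × 0.086 = $580.88
Taxable wages = $6,754.46 − $580.88 = $6,173.58
State withholding: $6,173.58 × 0.075 = $463.02
Local income tax: $6,173.58 × 0.0241 = $148.78
Federal income tax: $6,173.58 × 0.1126 = $695.15
SDI: $6,754.46 × 0.014 = $94.56
AD&D insurance premium: $78.65
Employee stock purchase plan: $111.76
Union dues: $6,754.46 × 0.0202 = $136.44
Total deductions = $580.88 + $463.02 + $148.78 + $695.15 + $94.56 + $78.65 + $111.76 + $136.44 = $2,309.24
Net pay = $6,754.46 − $2,309.24 = $4,445.22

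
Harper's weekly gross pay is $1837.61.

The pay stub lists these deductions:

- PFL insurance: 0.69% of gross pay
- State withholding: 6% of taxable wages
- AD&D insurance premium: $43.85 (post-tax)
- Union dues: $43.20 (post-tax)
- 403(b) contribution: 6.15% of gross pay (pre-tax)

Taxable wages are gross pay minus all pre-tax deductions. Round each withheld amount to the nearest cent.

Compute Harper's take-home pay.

403(b) contribution: $1837.61 × 0.0615 = $113.01
Taxable wages = $1837.61 − $113.01 = $1724.60
State withholding: $1724.60 × 0.06 = $103.48
PFL insurance: $1837.61 × 0.0069 = $12.68
Union dues: $43.20
AD&D insurance premium: $43.85
Total deductions = $113.01 + $103.48 + $12.68 + $43.20 + $43.85 = $316.22
Net pay = $1837.61 − $316.22 = $1521.39

$1521.39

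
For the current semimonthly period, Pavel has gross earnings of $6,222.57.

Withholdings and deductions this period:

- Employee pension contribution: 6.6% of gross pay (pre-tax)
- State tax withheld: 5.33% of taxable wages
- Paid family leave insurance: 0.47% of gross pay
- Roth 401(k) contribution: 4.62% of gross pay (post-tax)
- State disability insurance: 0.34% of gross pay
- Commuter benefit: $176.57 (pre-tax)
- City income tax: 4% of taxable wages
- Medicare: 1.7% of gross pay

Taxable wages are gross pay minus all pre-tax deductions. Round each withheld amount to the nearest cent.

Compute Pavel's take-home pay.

$4,665.87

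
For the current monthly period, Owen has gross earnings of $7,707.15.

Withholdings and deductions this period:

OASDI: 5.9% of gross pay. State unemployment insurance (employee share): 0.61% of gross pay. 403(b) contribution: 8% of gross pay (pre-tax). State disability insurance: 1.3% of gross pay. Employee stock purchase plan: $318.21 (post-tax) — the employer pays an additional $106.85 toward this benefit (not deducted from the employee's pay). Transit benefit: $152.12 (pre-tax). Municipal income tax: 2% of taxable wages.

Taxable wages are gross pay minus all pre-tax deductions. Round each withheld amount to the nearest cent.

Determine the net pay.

$5,879.56

403(b) contribution: $7,707.15 × 0.08 = $616.57
Transit benefit: $152.12
Pre-tax total = $616.57 + $152.12 = $768.69
Taxable wages = $7,707.15 − $768.69 = $6,938.46
Municipal income tax: $6,938.46 × 0.02 = $138.77
State disability insurance: $7,707.15 × 0.013 = $100.19
OASDI: $7,707.15 × 0.059 = $454.72
State unemployment insurance (employee share): $7,707.15 × 0.0061 = $47.01
Employee stock purchase plan: $318.21
(Employer's $106.85 toward employee stock purchase plan is not withheld from the employee.)
Total deductions = $616.57 + $152.12 + $138.77 + $100.19 + $454.72 + $47.01 + $318.21 = $1,827.59
Net pay = $7,707.15 − $1,827.59 = $5,879.56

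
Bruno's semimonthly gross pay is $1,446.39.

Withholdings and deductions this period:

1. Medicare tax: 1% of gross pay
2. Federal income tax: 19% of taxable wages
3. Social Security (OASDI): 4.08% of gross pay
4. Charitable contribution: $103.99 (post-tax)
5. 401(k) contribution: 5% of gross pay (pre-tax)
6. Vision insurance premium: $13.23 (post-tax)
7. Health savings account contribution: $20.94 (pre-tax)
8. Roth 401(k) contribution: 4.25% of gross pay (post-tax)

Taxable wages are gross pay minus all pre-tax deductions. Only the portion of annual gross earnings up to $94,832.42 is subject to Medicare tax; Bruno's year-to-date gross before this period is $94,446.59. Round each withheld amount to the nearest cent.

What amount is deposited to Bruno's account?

$854.48

401(k) contribution: $1,446.39 × 0.05 = $72.32
Health savings account contribution: $20.94
Pre-tax total = $72.32 + $20.94 = $93.26
Taxable wages = $1,446.39 − $93.26 = $1,353.13
Federal income tax: $1,353.13 × 0.19 = $257.09
Social Security (OASDI): $1,446.39 × 0.0408 = $59.01
Medicare tax: only $94,832.42 − $94,446.59 = $385.83 of this check is subject → $385.83 × 0.01 = $3.86
Vision insurance premium: $13.23
Roth 401(k) contribution: $1,446.39 × 0.0425 = $61.47
Charitable contribution: $103.99
Total deductions = $72.32 + $20.94 + $257.09 + $59.01 + $3.86 + $13.23 + $61.47 + $103.99 = $591.91
Net pay = $1,446.39 − $591.91 = $854.48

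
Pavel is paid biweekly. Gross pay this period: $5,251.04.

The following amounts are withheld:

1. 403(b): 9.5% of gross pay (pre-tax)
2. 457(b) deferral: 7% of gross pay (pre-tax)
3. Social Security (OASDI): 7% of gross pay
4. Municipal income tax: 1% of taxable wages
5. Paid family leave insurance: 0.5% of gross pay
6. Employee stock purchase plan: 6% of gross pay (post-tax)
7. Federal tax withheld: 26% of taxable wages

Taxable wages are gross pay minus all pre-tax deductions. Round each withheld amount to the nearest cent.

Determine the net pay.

403(b): $5,251.04 × 0.095 = $498.85
457(b) deferral: $5,251.04 × 0.07 = $367.57
Pre-tax total = $498.85 + $367.57 = $866.42
Taxable wages = $5,251.04 − $866.42 = $4,384.62
Federal tax withheld: $4,384.62 × 0.26 = $1,140.00
Municipal income tax: $4,384.62 × 0.01 = $43.85
Social Security (OASDI): $5,251.04 × 0.07 = $367.57
Paid family leave insurance: $5,251.04 × 0.005 = $26.26
Employee stock purchase plan: $5,251.04 × 0.06 = $315.06
Total deductions = $498.85 + $367.57 + $1,140.00 + $43.85 + $367.57 + $26.26 + $315.06 = $2,759.16
Net pay = $5,251.04 − $2,759.16 = $2,491.88

$2,491.88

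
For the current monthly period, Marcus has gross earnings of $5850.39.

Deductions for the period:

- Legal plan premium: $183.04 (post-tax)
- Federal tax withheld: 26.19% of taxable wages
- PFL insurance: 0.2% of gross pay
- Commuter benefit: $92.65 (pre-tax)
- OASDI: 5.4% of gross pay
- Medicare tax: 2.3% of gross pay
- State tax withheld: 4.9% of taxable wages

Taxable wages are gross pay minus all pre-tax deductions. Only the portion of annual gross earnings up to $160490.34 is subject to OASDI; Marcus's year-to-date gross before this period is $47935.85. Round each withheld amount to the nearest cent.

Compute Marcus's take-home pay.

$3322.44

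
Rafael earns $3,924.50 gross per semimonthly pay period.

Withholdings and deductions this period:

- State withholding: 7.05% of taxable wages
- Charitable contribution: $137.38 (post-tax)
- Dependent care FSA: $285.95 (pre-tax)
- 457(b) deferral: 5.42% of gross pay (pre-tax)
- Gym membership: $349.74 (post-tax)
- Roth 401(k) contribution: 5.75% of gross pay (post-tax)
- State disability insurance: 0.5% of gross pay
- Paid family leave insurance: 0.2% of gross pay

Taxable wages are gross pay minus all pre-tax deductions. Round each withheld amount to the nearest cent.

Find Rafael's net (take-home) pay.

Dependent care FSA: $285.95
457(b) deferral: $3,924.50 × 0.0542 = $212.71
Pre-tax total = $285.95 + $212.71 = $498.66
Taxable wages = $3,924.50 − $498.66 = $3,425.84
State withholding: $3,425.84 × 0.0705 = $241.52
State disability insurance: $3,924.50 × 0.005 = $19.62
Paid family leave insurance: $3,924.50 × 0.002 = $7.85
Roth 401(k) contribution: $3,924.50 × 0.0575 = $225.66
Charitable contribution: $137.38
Gym membership: $349.74
Total deductions = $285.95 + $212.71 + $241.52 + $19.62 + $7.85 + $225.66 + $137.38 + $349.74 = $1,480.43
Net pay = $3,924.50 − $1,480.43 = $2,444.07

$2,444.07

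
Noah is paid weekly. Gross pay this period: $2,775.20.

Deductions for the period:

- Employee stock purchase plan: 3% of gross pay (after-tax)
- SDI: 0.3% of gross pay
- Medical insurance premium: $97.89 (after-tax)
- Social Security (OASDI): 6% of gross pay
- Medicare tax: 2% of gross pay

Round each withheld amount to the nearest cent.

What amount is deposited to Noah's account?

SDI: $2,775.20 × 0.003 = $8.33
Medicare tax: $2,775.20 × 0.02 = $55.50
Social Security (OASDI): $2,775.20 × 0.06 = $166.51
Employee stock purchase plan: $2,775.20 × 0.03 = $83.26
Medical insurance premium: $97.89
Total deductions = $8.33 + $55.50 + $166.51 + $83.26 + $97.89 = $411.49
Net pay = $2,775.20 − $411.49 = $2,363.71

$2,363.71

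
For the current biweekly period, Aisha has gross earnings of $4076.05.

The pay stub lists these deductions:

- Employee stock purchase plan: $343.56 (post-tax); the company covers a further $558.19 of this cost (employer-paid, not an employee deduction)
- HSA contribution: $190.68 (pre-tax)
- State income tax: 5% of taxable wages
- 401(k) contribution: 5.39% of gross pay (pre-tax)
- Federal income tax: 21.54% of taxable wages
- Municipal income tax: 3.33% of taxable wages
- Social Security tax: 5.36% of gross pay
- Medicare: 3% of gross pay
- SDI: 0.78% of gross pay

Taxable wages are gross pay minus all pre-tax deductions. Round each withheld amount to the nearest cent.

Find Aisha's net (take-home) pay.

HSA contribution: $190.68
401(k) contribution: $4076.05 × 0.0539 = $219.70
Pre-tax total = $190.68 + $219.70 = $410.38
Taxable wages = $4076.05 − $410.38 = $3665.67
State income tax: $3665.67 × 0.05 = $183.28
Municipal income tax: $3665.67 × 0.0333 = $122.07
Federal income tax: $3665.67 × 0.2154 = $789.59
Social Security tax: $4076.05 × 0.0536 = $218.48
SDI: $4076.05 × 0.0078 = $31.79
Medicare: $4076.05 × 0.03 = $122.28
Employee stock purchase plan: $343.56
(Employer's $558.19 toward employee stock purchase plan is not withheld from the employee.)
Total deductions = $190.68 + $219.70 + $183.28 + $122.07 + $789.59 + $218.48 + $31.79 + $122.28 + $343.56 = $2221.43
Net pay = $4076.05 − $2221.43 = $1854.62

$1854.62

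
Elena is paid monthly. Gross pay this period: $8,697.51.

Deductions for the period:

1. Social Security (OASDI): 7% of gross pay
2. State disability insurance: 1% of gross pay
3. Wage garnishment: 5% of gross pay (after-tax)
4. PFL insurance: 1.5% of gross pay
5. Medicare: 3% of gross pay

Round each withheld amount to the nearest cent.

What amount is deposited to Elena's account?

$7,175.43

State disability insurance: $8,697.51 × 0.01 = $86.98
PFL insurance: $8,697.51 × 0.015 = $130.46
Social Security (OASDI): $8,697.51 × 0.07 = $608.83
Medicare: $8,697.51 × 0.03 = $260.93
Wage garnishment: $8,697.51 × 0.05 = $434.88
Total deductions = $86.98 + $130.46 + $608.83 + $260.93 + $434.88 = $1,522.08
Net pay = $8,697.51 − $1,522.08 = $7,175.43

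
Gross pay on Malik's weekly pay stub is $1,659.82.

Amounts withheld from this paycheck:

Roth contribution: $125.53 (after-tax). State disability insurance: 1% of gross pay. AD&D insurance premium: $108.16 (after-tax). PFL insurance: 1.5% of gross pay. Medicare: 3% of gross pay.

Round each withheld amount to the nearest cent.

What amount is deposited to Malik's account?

State disability insurance: $1,659.82 × 0.01 = $16.60
Medicare: $1,659.82 × 0.03 = $49.79
PFL insurance: $1,659.82 × 0.015 = $24.90
AD&D insurance premium: $108.16
Roth contribution: $125.53
Total deductions = $16.60 + $49.79 + $24.90 + $108.16 + $125.53 = $324.98
Net pay = $1,659.82 − $324.98 = $1,334.84

$1,334.84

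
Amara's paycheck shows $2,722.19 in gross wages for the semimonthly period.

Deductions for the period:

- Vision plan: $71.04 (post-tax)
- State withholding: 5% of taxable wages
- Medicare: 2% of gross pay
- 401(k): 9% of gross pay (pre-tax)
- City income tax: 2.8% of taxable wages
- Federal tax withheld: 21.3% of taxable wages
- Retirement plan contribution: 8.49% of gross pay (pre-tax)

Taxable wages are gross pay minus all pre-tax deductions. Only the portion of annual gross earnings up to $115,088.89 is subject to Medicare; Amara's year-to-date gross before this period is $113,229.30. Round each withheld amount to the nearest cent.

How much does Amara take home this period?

$1,484.24

401(k): $2,722.19 × 0.09 = $245.00
Retirement plan contribution: $2,722.19 × 0.0849 = $231.11
Pre-tax total = $245.00 + $231.11 = $476.11
Taxable wages = $2,722.19 − $476.11 = $2,246.08
State withholding: $2,246.08 × 0.05 = $112.30
Federal tax withheld: $2,246.08 × 0.213 = $478.42
City income tax: $2,246.08 × 0.028 = $62.89
Medicare: only $115,088.89 − $113,229.30 = $1,859.59 of this check is subject → $1,859.59 × 0.02 = $37.19
Vision plan: $71.04
Total deductions = $245.00 + $231.11 + $112.30 + $478.42 + $62.89 + $37.19 + $71.04 = $1,237.95
Net pay = $2,722.19 − $1,237.95 = $1,484.24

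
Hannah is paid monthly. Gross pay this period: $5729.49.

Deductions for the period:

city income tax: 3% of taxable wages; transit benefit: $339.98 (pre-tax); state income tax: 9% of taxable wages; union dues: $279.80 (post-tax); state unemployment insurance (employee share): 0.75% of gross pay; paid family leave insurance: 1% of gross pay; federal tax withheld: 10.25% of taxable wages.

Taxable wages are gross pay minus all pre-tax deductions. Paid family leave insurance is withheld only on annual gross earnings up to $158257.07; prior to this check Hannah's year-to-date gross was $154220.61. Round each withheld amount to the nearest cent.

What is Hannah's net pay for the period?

Transit benefit: $339.98
Taxable wages = $5729.49 − $339.98 = $5389.51
State income tax: $5389.51 × 0.09 = $485.06
Federal tax withheld: $5389.51 × 0.1025 = $552.42
City income tax: $5389.51 × 0.03 = $161.69
State unemployment insurance (employee share): $5729.49 × 0.0075 = $42.97
Paid family leave insurance: only $158257.07 − $154220.61 = $4036.46 of this check is subject → $4036.46 × 0.01 = $40.36
Union dues: $279.80
Total deductions = $339.98 + $485.06 + $552.42 + $161.69 + $42.97 + $40.36 + $279.80 = $1902.28
Net pay = $5729.49 − $1902.28 = $3827.21

$3827.21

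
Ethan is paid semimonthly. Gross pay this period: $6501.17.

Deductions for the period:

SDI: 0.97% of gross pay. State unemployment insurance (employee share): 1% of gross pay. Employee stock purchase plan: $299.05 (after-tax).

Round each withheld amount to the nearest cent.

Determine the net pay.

SDI: $6501.17 × 0.0097 = $63.06
State unemployment insurance (employee share): $6501.17 × 0.01 = $65.01
Employee stock purchase plan: $299.05
Total deductions = $63.06 + $65.01 + $299.05 = $427.12
Net pay = $6501.17 − $427.12 = $6074.05

$6074.05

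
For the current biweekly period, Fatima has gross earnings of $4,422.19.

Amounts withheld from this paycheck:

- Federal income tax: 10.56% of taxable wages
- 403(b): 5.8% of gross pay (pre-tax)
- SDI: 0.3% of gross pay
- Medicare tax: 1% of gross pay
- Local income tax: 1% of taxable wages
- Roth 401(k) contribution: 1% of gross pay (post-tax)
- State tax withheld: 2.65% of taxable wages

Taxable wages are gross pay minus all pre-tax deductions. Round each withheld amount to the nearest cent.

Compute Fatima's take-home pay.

403(b): $4,422.19 × 0.058 = $256.49
Taxable wages = $4,422.19 − $256.49 = $4,165.70
State tax withheld: $4,165.70 × 0.0265 = $110.39
Federal income tax: $4,165.70 × 0.1056 = $439.90
Local income tax: $4,165.70 × 0.01 = $41.66
SDI: $4,422.19 × 0.003 = $13.27
Medicare tax: $4,422.19 × 0.01 = $44.22
Roth 401(k) contribution: $4,422.19 × 0.01 = $44.22
Total deductions = $256.49 + $110.39 + $439.90 + $41.66 + $13.27 + $44.22 + $44.22 = $950.15
Net pay = $4,422.19 − $950.15 = $3,472.04

$3,472.04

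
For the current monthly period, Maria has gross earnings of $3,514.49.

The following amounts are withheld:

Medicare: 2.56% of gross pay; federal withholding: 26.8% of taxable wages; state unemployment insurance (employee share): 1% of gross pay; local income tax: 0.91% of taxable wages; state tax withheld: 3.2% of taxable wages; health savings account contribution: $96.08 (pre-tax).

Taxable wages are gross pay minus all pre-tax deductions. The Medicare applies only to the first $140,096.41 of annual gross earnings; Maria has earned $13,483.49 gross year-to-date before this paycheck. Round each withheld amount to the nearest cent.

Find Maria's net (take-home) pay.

Health savings account contribution: $96.08
Taxable wages = $3,514.49 − $96.08 = $3,418.41
Local income tax: $3,418.41 × 0.0091 = $31.11
State tax withheld: $3,418.41 × 0.032 = $109.39
Federal withholding: $3,418.41 × 0.268 = $916.13
Medicare: cap not yet reached, full $3,514.49 is subject → $3,514.49 × 0.0256 = $89.97
State unemployment insurance (employee share): $3,514.49 × 0.01 = $35.14
Total deductions = $96.08 + $31.11 + $109.39 + $916.13 + $89.97 + $35.14 = $1,277.82
Net pay = $3,514.49 − $1,277.82 = $2,236.67

$2,236.67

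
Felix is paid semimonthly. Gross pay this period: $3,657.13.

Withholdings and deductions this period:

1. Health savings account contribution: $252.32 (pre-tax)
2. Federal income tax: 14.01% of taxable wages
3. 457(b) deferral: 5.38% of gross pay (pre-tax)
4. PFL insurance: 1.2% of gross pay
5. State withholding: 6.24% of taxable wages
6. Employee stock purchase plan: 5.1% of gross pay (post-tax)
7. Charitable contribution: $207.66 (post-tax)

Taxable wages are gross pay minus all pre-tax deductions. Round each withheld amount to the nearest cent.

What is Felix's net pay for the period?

Health savings account contribution: $252.32
457(b) deferral: $3,657.13 × 0.0538 = $196.75
Pre-tax total = $252.32 + $196.75 = $449.07
Taxable wages = $3,657.13 − $449.07 = $3,208.06
State withholding: $3,208.06 × 0.0624 = $200.18
Federal income tax: $3,208.06 × 0.1401 = $449.45
PFL insurance: $3,657.13 × 0.012 = $43.89
Charitable contribution: $207.66
Employee stock purchase plan: $3,657.13 × 0.051 = $186.51
Total deductions = $252.32 + $196.75 + $200.18 + $449.45 + $43.89 + $207.66 + $186.51 = $1,536.76
Net pay = $3,657.13 − $1,536.76 = $2,120.37

$2,120.37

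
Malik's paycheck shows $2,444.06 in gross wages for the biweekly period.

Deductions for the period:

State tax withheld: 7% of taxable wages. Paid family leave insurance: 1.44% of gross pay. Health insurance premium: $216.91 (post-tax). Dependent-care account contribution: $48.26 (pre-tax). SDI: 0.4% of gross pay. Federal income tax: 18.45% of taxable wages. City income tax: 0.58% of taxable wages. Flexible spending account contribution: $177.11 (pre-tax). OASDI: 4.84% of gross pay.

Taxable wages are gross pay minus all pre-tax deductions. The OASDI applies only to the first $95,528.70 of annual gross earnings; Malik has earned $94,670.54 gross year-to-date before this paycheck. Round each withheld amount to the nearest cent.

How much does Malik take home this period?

Flexible spending account contribution: $177.11
Dependent-care account contribution: $48.26
Pre-tax total = $177.11 + $48.26 = $225.37
Taxable wages = $2,444.06 − $225.37 = $2,218.69
Federal income tax: $2,218.69 × 0.1845 = $409.35
State tax withheld: $2,218.69 × 0.07 = $155.31
City income tax: $2,218.69 × 0.0058 = $12.87
OASDI: only $95,528.70 − $94,670.54 = $858.16 of this check is subject → $858.16 × 0.0484 = $41.53
Paid family leave insurance: $2,444.06 × 0.0144 = $35.19
SDI: $2,444.06 × 0.004 = $9.78
Health insurance premium: $216.91
Total deductions = $177.11 + $48.26 + $409.35 + $155.31 + $12.87 + $41.53 + $35.19 + $9.78 + $216.91 = $1,106.31
Net pay = $2,444.06 − $1,106.31 = $1,337.75

$1,337.75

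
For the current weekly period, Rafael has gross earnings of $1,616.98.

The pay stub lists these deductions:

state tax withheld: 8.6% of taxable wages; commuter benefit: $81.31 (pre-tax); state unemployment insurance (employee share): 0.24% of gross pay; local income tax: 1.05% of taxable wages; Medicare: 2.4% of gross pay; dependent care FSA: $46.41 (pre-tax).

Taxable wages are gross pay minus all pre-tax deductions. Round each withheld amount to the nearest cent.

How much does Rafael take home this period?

$1,302.85

Dependent care FSA: $46.41
Commuter benefit: $81.31
Pre-tax total = $46.41 + $81.31 = $127.72
Taxable wages = $1,616.98 − $127.72 = $1,489.26
Local income tax: $1,489.26 × 0.0105 = $15.64
State tax withheld: $1,489.26 × 0.086 = $128.08
State unemployment insurance (employee share): $1,616.98 × 0.0024 = $3.88
Medicare: $1,616.98 × 0.024 = $38.81
Total deductions = $46.41 + $81.31 + $15.64 + $128.08 + $3.88 + $38.81 = $314.13
Net pay = $1,616.98 − $314.13 = $1,302.85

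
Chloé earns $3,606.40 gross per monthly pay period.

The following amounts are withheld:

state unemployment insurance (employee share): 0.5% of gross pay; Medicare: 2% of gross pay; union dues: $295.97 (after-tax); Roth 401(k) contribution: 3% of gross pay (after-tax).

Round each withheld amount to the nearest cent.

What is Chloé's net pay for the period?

Medicare: $3,606.40 × 0.02 = $72.13
State unemployment insurance (employee share): $3,606.40 × 0.005 = $18.03
Roth 401(k) contribution: $3,606.40 × 0.03 = $108.19
Union dues: $295.97
Total deductions = $72.13 + $18.03 + $108.19 + $295.97 = $494.32
Net pay = $3,606.40 − $494.32 = $3,112.08

$3,112.08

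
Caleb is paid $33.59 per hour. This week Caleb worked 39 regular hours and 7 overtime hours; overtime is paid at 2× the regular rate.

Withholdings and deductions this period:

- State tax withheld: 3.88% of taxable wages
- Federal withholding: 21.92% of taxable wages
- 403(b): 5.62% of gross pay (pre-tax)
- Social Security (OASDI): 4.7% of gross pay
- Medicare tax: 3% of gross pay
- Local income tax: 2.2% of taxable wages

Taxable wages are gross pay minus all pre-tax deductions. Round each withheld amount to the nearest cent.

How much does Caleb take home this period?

Regular pay: 39 × $33.59 = $1,310.01
Overtime pay: 7 × $33.59 × 2 = $470.26
Gross pay = $1,310.01 + $470.26 = $1,780.27
403(b): $1,780.27 × 0.0562 = $100.05
Taxable wages = $1,780.27 − $100.05 = $1,680.22
State tax withheld: $1,680.22 × 0.0388 = $65.19
Local income tax: $1,680.22 × 0.022 = $36.96
Federal withholding: $1,680.22 × 0.2192 = $368.30
Social Security (OASDI): $1,780.27 × 0.047 = $83.67
Medicare tax: $1,780.27 × 0.03 = $53.41
Total deductions = $100.05 + $65.19 + $36.96 + $368.30 + $83.67 + $53.41 = $707.58
Net pay = $1,780.27 − $707.58 = $1,072.69

$1,072.69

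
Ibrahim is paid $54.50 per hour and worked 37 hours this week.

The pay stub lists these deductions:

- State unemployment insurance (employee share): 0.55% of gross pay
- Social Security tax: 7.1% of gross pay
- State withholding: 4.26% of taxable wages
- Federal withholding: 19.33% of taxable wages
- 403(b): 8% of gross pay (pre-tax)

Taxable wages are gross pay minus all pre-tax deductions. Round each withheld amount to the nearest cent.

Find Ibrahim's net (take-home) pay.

$1,263.28

Gross pay: 37 × $54.50 = $2,016.50
403(b): $2,016.50 × 0.08 = $161.32
Taxable wages = $2,016.50 − $161.32 = $1,855.18
State withholding: $1,855.18 × 0.0426 = $79.03
Federal withholding: $1,855.18 × 0.1933 = $358.61
Social Security tax: $2,016.50 × 0.071 = $143.17
State unemployment insurance (employee share): $2,016.50 × 0.0055 = $11.09
Total deductions = $161.32 + $79.03 + $358.61 + $143.17 + $11.09 = $753.22
Net pay = $2,016.50 − $753.22 = $1,263.28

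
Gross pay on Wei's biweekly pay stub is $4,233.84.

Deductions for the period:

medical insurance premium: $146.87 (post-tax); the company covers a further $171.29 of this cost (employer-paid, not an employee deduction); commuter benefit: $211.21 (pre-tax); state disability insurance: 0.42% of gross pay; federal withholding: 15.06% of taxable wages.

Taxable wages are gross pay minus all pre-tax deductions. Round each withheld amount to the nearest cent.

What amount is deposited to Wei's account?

Commuter benefit: $211.21
Taxable wages = $4,233.84 − $211.21 = $4,022.63
Federal withholding: $4,022.63 × 0.1506 = $605.81
State disability insurance: $4,233.84 × 0.0042 = $17.78
Medical insurance premium: $146.87
(Employer's $171.29 toward medical insurance premium is not withheld from the employee.)
Total deductions = $211.21 + $605.81 + $17.78 + $146.87 = $981.67
Net pay = $4,233.84 − $981.67 = $3,252.17

$3,252.17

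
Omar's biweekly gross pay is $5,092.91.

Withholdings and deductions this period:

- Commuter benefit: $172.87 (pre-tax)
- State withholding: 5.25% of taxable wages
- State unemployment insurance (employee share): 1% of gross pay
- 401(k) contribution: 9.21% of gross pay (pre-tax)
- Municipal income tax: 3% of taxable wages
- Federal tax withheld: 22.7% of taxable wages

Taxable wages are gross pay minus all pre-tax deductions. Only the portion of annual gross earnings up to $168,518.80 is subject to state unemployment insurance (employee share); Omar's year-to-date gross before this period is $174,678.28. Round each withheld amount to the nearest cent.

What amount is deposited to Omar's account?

$3,073.40

Commuter benefit: $172.87
401(k) contribution: $5,092.91 × 0.0921 = $469.06
Pre-tax total = $172.87 + $469.06 = $641.93
Taxable wages = $5,092.91 − $641.93 = $4,450.98
Municipal income tax: $4,450.98 × 0.03 = $133.53
State withholding: $4,450.98 × 0.0525 = $233.68
Federal tax withheld: $4,450.98 × 0.227 = $1,010.37
State unemployment insurance (employee share): annual cap $168,518.80 already reached (YTD $174,678.28), so $0.00
Total deductions = $172.87 + $469.06 + $133.53 + $233.68 + $1,010.37 + $0.00 = $2,019.51
Net pay = $5,092.91 − $2,019.51 = $3,073.40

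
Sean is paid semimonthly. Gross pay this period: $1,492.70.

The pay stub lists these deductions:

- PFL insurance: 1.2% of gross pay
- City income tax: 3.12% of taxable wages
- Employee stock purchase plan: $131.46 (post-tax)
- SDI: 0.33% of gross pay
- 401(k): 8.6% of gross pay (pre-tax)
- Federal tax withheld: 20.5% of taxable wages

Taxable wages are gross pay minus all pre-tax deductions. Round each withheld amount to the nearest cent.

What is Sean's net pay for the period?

$887.77

401(k): $1,492.70 × 0.086 = $128.37
Taxable wages = $1,492.70 − $128.37 = $1,364.33
City income tax: $1,364.33 × 0.0312 = $42.57
Federal tax withheld: $1,364.33 × 0.205 = $279.69
PFL insurance: $1,492.70 × 0.012 = $17.91
SDI: $1,492.70 × 0.0033 = $4.93
Employee stock purchase plan: $131.46
Total deductions = $128.37 + $42.57 + $279.69 + $17.91 + $4.93 + $131.46 = $604.93
Net pay = $1,492.70 − $604.93 = $887.77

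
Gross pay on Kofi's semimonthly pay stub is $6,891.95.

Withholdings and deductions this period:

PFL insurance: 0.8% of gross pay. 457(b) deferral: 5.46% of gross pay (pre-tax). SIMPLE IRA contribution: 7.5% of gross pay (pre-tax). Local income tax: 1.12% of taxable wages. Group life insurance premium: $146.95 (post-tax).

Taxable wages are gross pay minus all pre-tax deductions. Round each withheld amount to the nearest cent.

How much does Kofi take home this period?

457(b) deferral: $6,891.95 × 0.0546 = $376.30
SIMPLE IRA contribution: $6,891.95 × 0.075 = $516.90
Pre-tax total = $376.30 + $516.90 = $893.20
Taxable wages = $6,891.95 − $893.20 = $5,998.75
Local income tax: $5,998.75 × 0.0112 = $67.19
PFL insurance: $6,891.95 × 0.008 = $55.14
Group life insurance premium: $146.95
Total deductions = $376.30 + $516.90 + $67.19 + $55.14 + $146.95 = $1,162.48
Net pay = $6,891.95 − $1,162.48 = $5,729.47

$5,729.47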